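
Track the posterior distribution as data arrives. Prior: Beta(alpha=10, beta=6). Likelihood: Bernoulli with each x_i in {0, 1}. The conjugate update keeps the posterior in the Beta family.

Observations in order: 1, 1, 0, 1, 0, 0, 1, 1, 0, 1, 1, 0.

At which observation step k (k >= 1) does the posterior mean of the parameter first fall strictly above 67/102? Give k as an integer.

obs 1: x=1 → posterior Beta(11, 6)
obs 2: x=1 → posterior Beta(12, 6)
obs 3: x=0 → posterior Beta(12, 7)
obs 4: x=1 → posterior Beta(13, 7)
obs 5: x=0 → posterior Beta(13, 8)
obs 6: x=0 → posterior Beta(13, 9)
obs 7: x=1 → posterior Beta(14, 9)
obs 8: x=1 → posterior Beta(15, 9)
obs 9: x=0 → posterior Beta(15, 10)
obs 10: x=1 → posterior Beta(16, 10)
obs 11: x=1 → posterior Beta(17, 10)
obs 12: x=0 → posterior Beta(17, 11)

k = 2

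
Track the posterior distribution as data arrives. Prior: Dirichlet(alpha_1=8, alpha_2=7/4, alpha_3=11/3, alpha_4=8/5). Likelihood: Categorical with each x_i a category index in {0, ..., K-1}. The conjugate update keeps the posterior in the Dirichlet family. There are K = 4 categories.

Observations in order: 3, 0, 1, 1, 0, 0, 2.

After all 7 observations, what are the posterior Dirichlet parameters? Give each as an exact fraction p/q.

obs 1: x=3 → posterior Dirichlet(8, 7/4, 11/3, 13/5)
obs 2: x=0 → posterior Dirichlet(9, 7/4, 11/3, 13/5)
obs 3: x=1 → posterior Dirichlet(9, 11/4, 11/3, 13/5)
obs 4: x=1 → posterior Dirichlet(9, 15/4, 11/3, 13/5)
obs 5: x=0 → posterior Dirichlet(10, 15/4, 11/3, 13/5)
obs 6: x=0 → posterior Dirichlet(11, 15/4, 11/3, 13/5)
obs 7: x=2 → posterior Dirichlet(11, 15/4, 14/3, 13/5)

alpha_1=11, alpha_2=15/4, alpha_3=14/3, alpha_4=13/5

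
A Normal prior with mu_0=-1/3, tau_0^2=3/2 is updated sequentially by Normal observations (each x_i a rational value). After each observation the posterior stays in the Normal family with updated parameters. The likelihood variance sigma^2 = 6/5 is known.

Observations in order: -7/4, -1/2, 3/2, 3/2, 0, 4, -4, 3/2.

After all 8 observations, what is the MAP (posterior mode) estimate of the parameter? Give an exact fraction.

obs 1: x=-7/4 → posterior Normal(-121/108, 2/3)
obs 2: x=-1/2 → posterior Normal(-151/168, 3/7)
obs 3: x=3/2 → posterior Normal(-61/228, 6/19)
obs 4: x=3/2 → posterior Normal(29/288, 1/4)
obs 5: x=0 → posterior Normal(1/12, 6/29)
obs 6: x=4 → posterior Normal(269/408, 3/17)
obs 7: x=-4 → posterior Normal(29/468, 2/13)
obs 8: x=3/2 → posterior Normal(119/528, 3/22)

119/528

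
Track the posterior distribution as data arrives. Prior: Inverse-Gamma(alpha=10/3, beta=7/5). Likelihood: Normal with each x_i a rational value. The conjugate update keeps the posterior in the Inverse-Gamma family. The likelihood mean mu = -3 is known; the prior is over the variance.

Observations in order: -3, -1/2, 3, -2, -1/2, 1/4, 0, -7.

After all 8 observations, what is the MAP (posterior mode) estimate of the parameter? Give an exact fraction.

obs 1: x=-3 → posterior Inverse-Gamma(23/6, 7/5)
obs 2: x=-1/2 → posterior Inverse-Gamma(13/3, 181/40)
obs 3: x=3 → posterior Inverse-Gamma(29/6, 901/40)
obs 4: x=-2 → posterior Inverse-Gamma(16/3, 921/40)
obs 5: x=-1/2 → posterior Inverse-Gamma(35/6, 523/20)
obs 6: x=1/4 → posterior Inverse-Gamma(19/3, 5029/160)
obs 7: x=0 → posterior Inverse-Gamma(41/6, 5749/160)
obs 8: x=-7 → posterior Inverse-Gamma(22/3, 7029/160)

21087/4000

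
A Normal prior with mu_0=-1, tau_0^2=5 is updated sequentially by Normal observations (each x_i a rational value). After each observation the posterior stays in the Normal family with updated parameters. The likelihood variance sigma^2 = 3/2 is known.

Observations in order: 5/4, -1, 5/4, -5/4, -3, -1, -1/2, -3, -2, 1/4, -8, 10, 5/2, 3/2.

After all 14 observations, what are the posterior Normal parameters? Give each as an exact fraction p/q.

obs 1: x=5/4 → posterior Normal(19/26, 15/13)
obs 2: x=-1 → posterior Normal(-1/46, 15/23)
obs 3: x=5/4 → posterior Normal(4/11, 5/11)
obs 4: x=-5/4 → posterior Normal(-1/86, 15/43)
obs 5: x=-3 → posterior Normal(-61/106, 15/53)
obs 6: x=-1 → posterior Normal(-9/14, 5/21)
obs 7: x=-1/2 → posterior Normal(-91/146, 15/73)
obs 8: x=-3 → posterior Normal(-151/166, 15/83)
obs 9: x=-2 → posterior Normal(-191/186, 5/31)
obs 10: x=1/4 → posterior Normal(-93/103, 15/103)
obs 11: x=-8 → posterior Normal(-173/113, 15/113)
obs 12: x=10 → posterior Normal(-73/123, 5/41)
obs 13: x=5/2 → posterior Normal(-48/133, 15/133)
obs 14: x=3/2 → posterior Normal(-3/13, 15/143)

mu_0=-3/13, tau_0^2=15/143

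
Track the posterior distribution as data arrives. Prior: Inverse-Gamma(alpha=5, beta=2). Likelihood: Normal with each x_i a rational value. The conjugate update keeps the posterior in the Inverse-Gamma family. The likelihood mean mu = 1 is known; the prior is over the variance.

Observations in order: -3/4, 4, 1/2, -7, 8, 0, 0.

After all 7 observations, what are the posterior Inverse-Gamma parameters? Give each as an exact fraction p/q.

obs 1: x=-3/4 → posterior Inverse-Gamma(11/2, 113/32)
obs 2: x=4 → posterior Inverse-Gamma(6, 257/32)
obs 3: x=1/2 → posterior Inverse-Gamma(13/2, 261/32)
obs 4: x=-7 → posterior Inverse-Gamma(7, 1285/32)
obs 5: x=8 → posterior Inverse-Gamma(15/2, 2069/32)
obs 6: x=0 → posterior Inverse-Gamma(8, 2085/32)
obs 7: x=0 → posterior Inverse-Gamma(17/2, 2101/32)

alpha=17/2, beta=2101/32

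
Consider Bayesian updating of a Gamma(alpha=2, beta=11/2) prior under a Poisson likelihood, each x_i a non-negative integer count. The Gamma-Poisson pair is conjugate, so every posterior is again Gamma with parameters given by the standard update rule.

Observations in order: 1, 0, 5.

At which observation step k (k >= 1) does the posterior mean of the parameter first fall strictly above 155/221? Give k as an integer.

k = 3

obs 1: x=1 → posterior Gamma(3, 13/2)
obs 2: x=0 → posterior Gamma(3, 15/2)
obs 3: x=5 → posterior Gamma(8, 17/2)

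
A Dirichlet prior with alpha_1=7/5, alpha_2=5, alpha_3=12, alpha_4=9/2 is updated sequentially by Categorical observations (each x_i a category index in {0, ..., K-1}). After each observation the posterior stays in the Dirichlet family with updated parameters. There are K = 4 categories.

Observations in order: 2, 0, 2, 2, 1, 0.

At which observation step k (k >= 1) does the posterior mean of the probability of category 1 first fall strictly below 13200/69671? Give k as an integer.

k = 4

obs 1: x=2 → posterior Dirichlet(7/5, 5, 13, 9/2)
obs 2: x=0 → posterior Dirichlet(12/5, 5, 13, 9/2)
obs 3: x=2 → posterior Dirichlet(12/5, 5, 14, 9/2)
obs 4: x=2 → posterior Dirichlet(12/5, 5, 15, 9/2)
obs 5: x=1 → posterior Dirichlet(12/5, 6, 15, 9/2)
obs 6: x=0 → posterior Dirichlet(17/5, 6, 15, 9/2)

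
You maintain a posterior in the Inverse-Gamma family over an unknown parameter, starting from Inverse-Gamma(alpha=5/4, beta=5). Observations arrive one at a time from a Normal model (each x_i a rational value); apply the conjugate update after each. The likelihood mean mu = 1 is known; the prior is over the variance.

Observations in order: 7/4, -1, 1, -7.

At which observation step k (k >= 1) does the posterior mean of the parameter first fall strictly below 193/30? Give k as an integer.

obs 1: x=7/4 → posterior Inverse-Gamma(7/4, 169/32)
obs 2: x=-1 → posterior Inverse-Gamma(9/4, 233/32)
obs 3: x=1 → posterior Inverse-Gamma(11/4, 233/32)
obs 4: x=-7 → posterior Inverse-Gamma(13/4, 1257/32)

k = 2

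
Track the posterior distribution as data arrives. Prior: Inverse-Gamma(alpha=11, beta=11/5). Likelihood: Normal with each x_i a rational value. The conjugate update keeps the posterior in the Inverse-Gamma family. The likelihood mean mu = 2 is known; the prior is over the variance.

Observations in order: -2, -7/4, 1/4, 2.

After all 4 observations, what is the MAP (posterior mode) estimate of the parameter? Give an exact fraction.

obs 1: x=-2 → posterior Inverse-Gamma(23/2, 51/5)
obs 2: x=-7/4 → posterior Inverse-Gamma(12, 2757/160)
obs 3: x=1/4 → posterior Inverse-Gamma(25/2, 1501/80)
obs 4: x=2 → posterior Inverse-Gamma(13, 1501/80)

1501/1120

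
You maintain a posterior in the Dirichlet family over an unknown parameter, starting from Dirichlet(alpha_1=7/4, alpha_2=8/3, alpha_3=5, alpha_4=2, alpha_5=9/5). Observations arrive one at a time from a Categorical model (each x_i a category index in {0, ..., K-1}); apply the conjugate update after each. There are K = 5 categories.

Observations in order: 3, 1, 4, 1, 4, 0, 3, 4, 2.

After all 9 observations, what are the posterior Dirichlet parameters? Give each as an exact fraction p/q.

alpha_1=11/4, alpha_2=14/3, alpha_3=6, alpha_4=4, alpha_5=24/5

obs 1: x=3 → posterior Dirichlet(7/4, 8/3, 5, 3, 9/5)
obs 2: x=1 → posterior Dirichlet(7/4, 11/3, 5, 3, 9/5)
obs 3: x=4 → posterior Dirichlet(7/4, 11/3, 5, 3, 14/5)
obs 4: x=1 → posterior Dirichlet(7/4, 14/3, 5, 3, 14/5)
obs 5: x=4 → posterior Dirichlet(7/4, 14/3, 5, 3, 19/5)
obs 6: x=0 → posterior Dirichlet(11/4, 14/3, 5, 3, 19/5)
obs 7: x=3 → posterior Dirichlet(11/4, 14/3, 5, 4, 19/5)
obs 8: x=4 → posterior Dirichlet(11/4, 14/3, 5, 4, 24/5)
obs 9: x=2 → posterior Dirichlet(11/4, 14/3, 6, 4, 24/5)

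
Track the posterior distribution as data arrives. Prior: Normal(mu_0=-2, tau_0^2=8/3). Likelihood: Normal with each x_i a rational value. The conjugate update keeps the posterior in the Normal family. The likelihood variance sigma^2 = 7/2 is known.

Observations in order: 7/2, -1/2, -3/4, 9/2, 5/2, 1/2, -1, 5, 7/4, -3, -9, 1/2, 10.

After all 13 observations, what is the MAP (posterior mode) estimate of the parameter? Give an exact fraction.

obs 1: x=7/2 → posterior Normal(14/37, 56/37)
obs 2: x=-1/2 → posterior Normal(6/53, 56/53)
obs 3: x=-3/4 → posterior Normal(-2/23, 56/69)
obs 4: x=9/2 → posterior Normal(66/85, 56/85)
obs 5: x=5/2 → posterior Normal(106/101, 56/101)
obs 6: x=1/2 → posterior Normal(38/39, 56/117)
obs 7: x=-1 → posterior Normal(14/19, 8/19)
obs 8: x=5 → posterior Normal(178/149, 56/149)
obs 9: x=7/4 → posterior Normal(206/165, 56/165)
obs 10: x=-3 → posterior Normal(158/181, 56/181)
obs 11: x=-9 → posterior Normal(14/197, 56/197)
obs 12: x=1/2 → posterior Normal(22/213, 56/213)
obs 13: x=10 → posterior Normal(182/229, 56/229)

182/229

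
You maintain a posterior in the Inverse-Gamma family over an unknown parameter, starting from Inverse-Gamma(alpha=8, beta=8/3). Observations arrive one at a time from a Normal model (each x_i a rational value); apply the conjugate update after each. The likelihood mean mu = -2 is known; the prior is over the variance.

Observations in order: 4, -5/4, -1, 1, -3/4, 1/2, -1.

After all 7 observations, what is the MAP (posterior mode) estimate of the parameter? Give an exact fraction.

obs 1: x=4 → posterior Inverse-Gamma(17/2, 62/3)
obs 2: x=-5/4 → posterior Inverse-Gamma(9, 2011/96)
obs 3: x=-1 → posterior Inverse-Gamma(19/2, 2059/96)
obs 4: x=1 → posterior Inverse-Gamma(10, 2491/96)
obs 5: x=-3/4 → posterior Inverse-Gamma(21/2, 1283/48)
obs 6: x=1/2 → posterior Inverse-Gamma(11, 1433/48)
obs 7: x=-1 → posterior Inverse-Gamma(23/2, 1457/48)

1457/600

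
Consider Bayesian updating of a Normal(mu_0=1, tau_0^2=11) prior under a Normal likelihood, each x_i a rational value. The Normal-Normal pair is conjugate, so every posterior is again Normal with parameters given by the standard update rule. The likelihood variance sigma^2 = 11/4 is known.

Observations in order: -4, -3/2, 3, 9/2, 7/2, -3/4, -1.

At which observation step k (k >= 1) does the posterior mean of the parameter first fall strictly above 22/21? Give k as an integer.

obs 1: x=-4 → posterior Normal(-3, 11/5)
obs 2: x=-3/2 → posterior Normal(-7/3, 11/9)
obs 3: x=3 → posterior Normal(-9/13, 11/13)
obs 4: x=9/2 → posterior Normal(9/17, 11/17)
obs 5: x=7/2 → posterior Normal(23/21, 11/21)
obs 6: x=-3/4 → posterior Normal(4/5, 11/25)
obs 7: x=-1 → posterior Normal(16/29, 11/29)

k = 5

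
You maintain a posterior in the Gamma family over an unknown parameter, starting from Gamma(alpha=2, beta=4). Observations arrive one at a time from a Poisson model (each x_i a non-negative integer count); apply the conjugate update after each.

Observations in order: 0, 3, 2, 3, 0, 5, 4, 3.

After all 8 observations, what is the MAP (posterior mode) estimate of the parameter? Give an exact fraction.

7/4

obs 1: x=0 → posterior Gamma(2, 5)
obs 2: x=3 → posterior Gamma(5, 6)
obs 3: x=2 → posterior Gamma(7, 7)
obs 4: x=3 → posterior Gamma(10, 8)
obs 5: x=0 → posterior Gamma(10, 9)
obs 6: x=5 → posterior Gamma(15, 10)
obs 7: x=4 → posterior Gamma(19, 11)
obs 8: x=3 → posterior Gamma(22, 12)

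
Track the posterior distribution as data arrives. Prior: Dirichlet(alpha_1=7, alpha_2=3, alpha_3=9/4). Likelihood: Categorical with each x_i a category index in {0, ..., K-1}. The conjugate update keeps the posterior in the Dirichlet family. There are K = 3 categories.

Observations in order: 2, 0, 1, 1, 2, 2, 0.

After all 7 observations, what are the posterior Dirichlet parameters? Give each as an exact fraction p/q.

alpha_1=9, alpha_2=5, alpha_3=21/4

obs 1: x=2 → posterior Dirichlet(7, 3, 13/4)
obs 2: x=0 → posterior Dirichlet(8, 3, 13/4)
obs 3: x=1 → posterior Dirichlet(8, 4, 13/4)
obs 4: x=1 → posterior Dirichlet(8, 5, 13/4)
obs 5: x=2 → posterior Dirichlet(8, 5, 17/4)
obs 6: x=2 → posterior Dirichlet(8, 5, 21/4)
obs 7: x=0 → posterior Dirichlet(9, 5, 21/4)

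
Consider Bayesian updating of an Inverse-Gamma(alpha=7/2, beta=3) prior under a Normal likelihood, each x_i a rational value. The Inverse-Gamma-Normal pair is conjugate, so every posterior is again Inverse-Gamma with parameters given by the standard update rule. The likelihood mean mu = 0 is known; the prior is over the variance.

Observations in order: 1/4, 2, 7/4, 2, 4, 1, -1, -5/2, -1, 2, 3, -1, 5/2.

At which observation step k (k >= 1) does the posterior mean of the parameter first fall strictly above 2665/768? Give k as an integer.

k = 13

obs 1: x=1/4 → posterior Inverse-Gamma(4, 97/32)
obs 2: x=2 → posterior Inverse-Gamma(9/2, 161/32)
obs 3: x=7/4 → posterior Inverse-Gamma(5, 105/16)
obs 4: x=2 → posterior Inverse-Gamma(11/2, 137/16)
obs 5: x=4 → posterior Inverse-Gamma(6, 265/16)
obs 6: x=1 → posterior Inverse-Gamma(13/2, 273/16)
obs 7: x=-1 → posterior Inverse-Gamma(7, 281/16)
obs 8: x=-5/2 → posterior Inverse-Gamma(15/2, 331/16)
obs 9: x=-1 → posterior Inverse-Gamma(8, 339/16)
obs 10: x=2 → posterior Inverse-Gamma(17/2, 371/16)
obs 11: x=3 → posterior Inverse-Gamma(9, 443/16)
obs 12: x=-1 → posterior Inverse-Gamma(19/2, 451/16)
obs 13: x=5/2 → posterior Inverse-Gamma(10, 501/16)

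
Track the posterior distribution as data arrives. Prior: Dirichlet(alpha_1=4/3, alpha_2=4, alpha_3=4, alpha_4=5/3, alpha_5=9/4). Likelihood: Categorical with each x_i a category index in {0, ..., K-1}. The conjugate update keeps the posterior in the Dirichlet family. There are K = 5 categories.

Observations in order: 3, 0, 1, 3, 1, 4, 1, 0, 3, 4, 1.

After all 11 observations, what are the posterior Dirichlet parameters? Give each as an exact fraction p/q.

obs 1: x=3 → posterior Dirichlet(4/3, 4, 4, 8/3, 9/4)
obs 2: x=0 → posterior Dirichlet(7/3, 4, 4, 8/3, 9/4)
obs 3: x=1 → posterior Dirichlet(7/3, 5, 4, 8/3, 9/4)
obs 4: x=3 → posterior Dirichlet(7/3, 5, 4, 11/3, 9/4)
obs 5: x=1 → posterior Dirichlet(7/3, 6, 4, 11/3, 9/4)
obs 6: x=4 → posterior Dirichlet(7/3, 6, 4, 11/3, 13/4)
obs 7: x=1 → posterior Dirichlet(7/3, 7, 4, 11/3, 13/4)
obs 8: x=0 → posterior Dirichlet(10/3, 7, 4, 11/3, 13/4)
obs 9: x=3 → posterior Dirichlet(10/3, 7, 4, 14/3, 13/4)
obs 10: x=4 → posterior Dirichlet(10/3, 7, 4, 14/3, 17/4)
obs 11: x=1 → posterior Dirichlet(10/3, 8, 4, 14/3, 17/4)

alpha_1=10/3, alpha_2=8, alpha_3=4, alpha_4=14/3, alpha_5=17/4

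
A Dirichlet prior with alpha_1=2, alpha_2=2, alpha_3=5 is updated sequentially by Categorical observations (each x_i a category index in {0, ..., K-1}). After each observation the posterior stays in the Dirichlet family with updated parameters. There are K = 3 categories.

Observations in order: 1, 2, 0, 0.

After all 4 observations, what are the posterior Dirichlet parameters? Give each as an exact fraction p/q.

obs 1: x=1 → posterior Dirichlet(2, 3, 5)
obs 2: x=2 → posterior Dirichlet(2, 3, 6)
obs 3: x=0 → posterior Dirichlet(3, 3, 6)
obs 4: x=0 → posterior Dirichlet(4, 3, 6)

alpha_1=4, alpha_2=3, alpha_3=6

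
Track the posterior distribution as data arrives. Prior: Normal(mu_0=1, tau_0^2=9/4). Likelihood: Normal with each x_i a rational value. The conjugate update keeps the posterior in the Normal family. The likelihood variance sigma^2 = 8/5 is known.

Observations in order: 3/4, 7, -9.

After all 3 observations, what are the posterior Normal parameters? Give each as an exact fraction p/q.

obs 1: x=3/4 → posterior Normal(263/308, 72/77)
obs 2: x=7 → posterior Normal(1523/488, 36/61)
obs 3: x=-9 → posterior Normal(-97/668, 72/167)

mu_0=-97/668, tau_0^2=72/167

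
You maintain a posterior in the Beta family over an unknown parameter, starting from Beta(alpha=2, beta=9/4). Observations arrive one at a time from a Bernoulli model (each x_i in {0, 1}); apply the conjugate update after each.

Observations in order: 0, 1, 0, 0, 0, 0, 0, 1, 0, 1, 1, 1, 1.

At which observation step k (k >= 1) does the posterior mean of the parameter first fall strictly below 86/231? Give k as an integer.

k = 4

obs 1: x=0 → posterior Beta(2, 13/4)
obs 2: x=1 → posterior Beta(3, 13/4)
obs 3: x=0 → posterior Beta(3, 17/4)
obs 4: x=0 → posterior Beta(3, 21/4)
obs 5: x=0 → posterior Beta(3, 25/4)
obs 6: x=0 → posterior Beta(3, 29/4)
obs 7: x=0 → posterior Beta(3, 33/4)
obs 8: x=1 → posterior Beta(4, 33/4)
obs 9: x=0 → posterior Beta(4, 37/4)
obs 10: x=1 → posterior Beta(5, 37/4)
obs 11: x=1 → posterior Beta(6, 37/4)
obs 12: x=1 → posterior Beta(7, 37/4)
obs 13: x=1 → posterior Beta(8, 37/4)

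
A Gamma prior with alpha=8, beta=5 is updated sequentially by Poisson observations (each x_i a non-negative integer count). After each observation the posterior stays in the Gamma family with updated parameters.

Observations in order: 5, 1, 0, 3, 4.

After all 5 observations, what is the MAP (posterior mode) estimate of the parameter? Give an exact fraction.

obs 1: x=5 → posterior Gamma(13, 6)
obs 2: x=1 → posterior Gamma(14, 7)
obs 3: x=0 → posterior Gamma(14, 8)
obs 4: x=3 → posterior Gamma(17, 9)
obs 5: x=4 → posterior Gamma(21, 10)

2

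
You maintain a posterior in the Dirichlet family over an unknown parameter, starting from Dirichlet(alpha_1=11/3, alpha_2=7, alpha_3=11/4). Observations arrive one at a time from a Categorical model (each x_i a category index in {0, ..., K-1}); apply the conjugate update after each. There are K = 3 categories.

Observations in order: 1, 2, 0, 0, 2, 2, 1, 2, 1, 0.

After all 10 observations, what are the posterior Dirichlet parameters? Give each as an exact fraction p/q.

alpha_1=20/3, alpha_2=10, alpha_3=27/4

obs 1: x=1 → posterior Dirichlet(11/3, 8, 11/4)
obs 2: x=2 → posterior Dirichlet(11/3, 8, 15/4)
obs 3: x=0 → posterior Dirichlet(14/3, 8, 15/4)
obs 4: x=0 → posterior Dirichlet(17/3, 8, 15/4)
obs 5: x=2 → posterior Dirichlet(17/3, 8, 19/4)
obs 6: x=2 → posterior Dirichlet(17/3, 8, 23/4)
obs 7: x=1 → posterior Dirichlet(17/3, 9, 23/4)
obs 8: x=2 → posterior Dirichlet(17/3, 9, 27/4)
obs 9: x=1 → posterior Dirichlet(17/3, 10, 27/4)
obs 10: x=0 → posterior Dirichlet(20/3, 10, 27/4)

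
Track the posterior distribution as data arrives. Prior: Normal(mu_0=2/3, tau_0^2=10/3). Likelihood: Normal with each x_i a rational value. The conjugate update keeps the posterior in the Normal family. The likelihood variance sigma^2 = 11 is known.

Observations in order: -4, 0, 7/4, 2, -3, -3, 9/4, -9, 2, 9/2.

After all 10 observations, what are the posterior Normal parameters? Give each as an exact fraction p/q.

obs 1: x=-4 → posterior Normal(-18/43, 110/43)
obs 2: x=0 → posterior Normal(-18/53, 110/53)
obs 3: x=7/4 → posterior Normal(-1/126, 110/63)
obs 4: x=2 → posterior Normal(39/146, 110/73)
obs 5: x=-3 → posterior Normal(-21/166, 110/83)
obs 6: x=-3 → posterior Normal(-27/62, 110/93)
obs 7: x=9/4 → posterior Normal(-18/103, 110/103)
obs 8: x=-9 → posterior Normal(-108/113, 110/113)
obs 9: x=2 → posterior Normal(-88/123, 110/123)
obs 10: x=9/2 → posterior Normal(-43/133, 110/133)

mu_0=-43/133, tau_0^2=110/133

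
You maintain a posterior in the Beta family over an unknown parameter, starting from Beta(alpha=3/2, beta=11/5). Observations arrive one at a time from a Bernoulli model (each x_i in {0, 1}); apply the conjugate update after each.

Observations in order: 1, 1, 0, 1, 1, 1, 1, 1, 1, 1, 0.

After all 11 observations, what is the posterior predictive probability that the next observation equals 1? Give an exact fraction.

obs 1: x=1 → posterior Beta(5/2, 11/5)
obs 2: x=1 → posterior Beta(7/2, 11/5)
obs 3: x=0 → posterior Beta(7/2, 16/5)
obs 4: x=1 → posterior Beta(9/2, 16/5)
obs 5: x=1 → posterior Beta(11/2, 16/5)
obs 6: x=1 → posterior Beta(13/2, 16/5)
obs 7: x=1 → posterior Beta(15/2, 16/5)
obs 8: x=1 → posterior Beta(17/2, 16/5)
obs 9: x=1 → posterior Beta(19/2, 16/5)
obs 10: x=1 → posterior Beta(21/2, 16/5)
obs 11: x=0 → posterior Beta(21/2, 21/5)

5/7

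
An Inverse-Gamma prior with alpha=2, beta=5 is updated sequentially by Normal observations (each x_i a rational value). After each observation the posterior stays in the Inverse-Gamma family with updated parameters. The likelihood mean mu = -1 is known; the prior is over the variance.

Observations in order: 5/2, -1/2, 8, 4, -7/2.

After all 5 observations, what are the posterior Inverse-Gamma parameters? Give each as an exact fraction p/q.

obs 1: x=5/2 → posterior Inverse-Gamma(5/2, 89/8)
obs 2: x=-1/2 → posterior Inverse-Gamma(3, 45/4)
obs 3: x=8 → posterior Inverse-Gamma(7/2, 207/4)
obs 4: x=4 → posterior Inverse-Gamma(4, 257/4)
obs 5: x=-7/2 → posterior Inverse-Gamma(9/2, 539/8)

alpha=9/2, beta=539/8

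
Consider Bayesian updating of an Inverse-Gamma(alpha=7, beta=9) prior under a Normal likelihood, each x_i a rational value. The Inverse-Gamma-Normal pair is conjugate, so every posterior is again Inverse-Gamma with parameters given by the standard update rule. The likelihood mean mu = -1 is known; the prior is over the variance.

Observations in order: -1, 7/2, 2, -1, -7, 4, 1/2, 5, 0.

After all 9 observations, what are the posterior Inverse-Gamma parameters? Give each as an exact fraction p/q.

alpha=23/2, beta=295/4

obs 1: x=-1 → posterior Inverse-Gamma(15/2, 9)
obs 2: x=7/2 → posterior Inverse-Gamma(8, 153/8)
obs 3: x=2 → posterior Inverse-Gamma(17/2, 189/8)
obs 4: x=-1 → posterior Inverse-Gamma(9, 189/8)
obs 5: x=-7 → posterior Inverse-Gamma(19/2, 333/8)
obs 6: x=4 → posterior Inverse-Gamma(10, 433/8)
obs 7: x=1/2 → posterior Inverse-Gamma(21/2, 221/4)
obs 8: x=5 → posterior Inverse-Gamma(11, 293/4)
obs 9: x=0 → posterior Inverse-Gamma(23/2, 295/4)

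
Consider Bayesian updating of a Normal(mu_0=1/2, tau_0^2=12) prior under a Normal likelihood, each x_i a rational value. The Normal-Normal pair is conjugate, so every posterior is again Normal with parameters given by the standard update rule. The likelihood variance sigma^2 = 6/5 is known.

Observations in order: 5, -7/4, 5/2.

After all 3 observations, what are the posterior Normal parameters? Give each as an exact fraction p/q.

obs 1: x=5 → posterior Normal(101/22, 12/11)
obs 2: x=-7/4 → posterior Normal(11/7, 4/7)
obs 3: x=5/2 → posterior Normal(58/31, 12/31)

mu_0=58/31, tau_0^2=12/31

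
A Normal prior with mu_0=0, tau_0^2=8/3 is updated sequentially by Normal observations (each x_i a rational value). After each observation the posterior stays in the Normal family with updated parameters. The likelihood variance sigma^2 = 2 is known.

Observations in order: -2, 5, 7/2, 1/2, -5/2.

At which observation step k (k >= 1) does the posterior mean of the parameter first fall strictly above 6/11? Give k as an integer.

k = 2

obs 1: x=-2 → posterior Normal(-8/7, 8/7)
obs 2: x=5 → posterior Normal(12/11, 8/11)
obs 3: x=7/2 → posterior Normal(26/15, 8/15)
obs 4: x=1/2 → posterior Normal(28/19, 8/19)
obs 5: x=-5/2 → posterior Normal(18/23, 8/23)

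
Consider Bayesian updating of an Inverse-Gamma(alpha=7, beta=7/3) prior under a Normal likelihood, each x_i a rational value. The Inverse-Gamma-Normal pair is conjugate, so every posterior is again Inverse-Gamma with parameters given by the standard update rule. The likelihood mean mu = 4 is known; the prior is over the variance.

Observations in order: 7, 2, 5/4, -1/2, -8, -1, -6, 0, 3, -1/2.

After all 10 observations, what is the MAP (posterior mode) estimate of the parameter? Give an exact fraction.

obs 1: x=7 → posterior Inverse-Gamma(15/2, 41/6)
obs 2: x=2 → posterior Inverse-Gamma(8, 53/6)
obs 3: x=5/4 → posterior Inverse-Gamma(17/2, 1211/96)
obs 4: x=-1/2 → posterior Inverse-Gamma(9, 2183/96)
obs 5: x=-8 → posterior Inverse-Gamma(19/2, 9095/96)
obs 6: x=-1 → posterior Inverse-Gamma(10, 10295/96)
obs 7: x=-6 → posterior Inverse-Gamma(21/2, 15095/96)
obs 8: x=0 → posterior Inverse-Gamma(11, 15863/96)
obs 9: x=3 → posterior Inverse-Gamma(23/2, 15911/96)
obs 10: x=-1/2 → posterior Inverse-Gamma(12, 16883/96)

16883/1248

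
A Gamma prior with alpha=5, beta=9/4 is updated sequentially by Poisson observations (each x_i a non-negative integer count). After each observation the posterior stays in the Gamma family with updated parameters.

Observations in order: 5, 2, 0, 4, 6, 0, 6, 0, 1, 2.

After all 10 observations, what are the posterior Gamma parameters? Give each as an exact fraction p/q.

obs 1: x=5 → posterior Gamma(10, 13/4)
obs 2: x=2 → posterior Gamma(12, 17/4)
obs 3: x=0 → posterior Gamma(12, 21/4)
obs 4: x=4 → posterior Gamma(16, 25/4)
obs 5: x=6 → posterior Gamma(22, 29/4)
obs 6: x=0 → posterior Gamma(22, 33/4)
obs 7: x=6 → posterior Gamma(28, 37/4)
obs 8: x=0 → posterior Gamma(28, 41/4)
obs 9: x=1 → posterior Gamma(29, 45/4)
obs 10: x=2 → posterior Gamma(31, 49/4)

alpha=31, beta=49/4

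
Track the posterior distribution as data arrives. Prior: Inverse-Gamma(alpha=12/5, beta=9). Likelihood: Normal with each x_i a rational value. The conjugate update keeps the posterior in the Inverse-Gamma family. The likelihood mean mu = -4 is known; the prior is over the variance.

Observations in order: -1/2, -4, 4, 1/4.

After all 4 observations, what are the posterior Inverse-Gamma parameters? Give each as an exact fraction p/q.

alpha=22/5, beta=1797/32

obs 1: x=-1/2 → posterior Inverse-Gamma(29/10, 121/8)
obs 2: x=-4 → posterior Inverse-Gamma(17/5, 121/8)
obs 3: x=4 → posterior Inverse-Gamma(39/10, 377/8)
obs 4: x=1/4 → posterior Inverse-Gamma(22/5, 1797/32)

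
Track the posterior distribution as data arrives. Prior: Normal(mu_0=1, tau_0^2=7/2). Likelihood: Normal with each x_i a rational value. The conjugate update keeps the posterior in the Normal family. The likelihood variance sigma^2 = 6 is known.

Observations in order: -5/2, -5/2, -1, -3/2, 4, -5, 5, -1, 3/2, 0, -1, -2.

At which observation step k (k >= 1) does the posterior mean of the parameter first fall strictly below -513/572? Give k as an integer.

obs 1: x=-5/2 → posterior Normal(-11/38, 42/19)
obs 2: x=-5/2 → posterior Normal(-23/26, 21/13)
obs 3: x=-1 → posterior Normal(-10/11, 14/11)
obs 4: x=-3/2 → posterior Normal(-81/80, 21/20)
obs 5: x=4 → posterior Normal(-25/94, 42/47)
obs 6: x=-5 → posterior Normal(-95/108, 7/9)
obs 7: x=5 → posterior Normal(-25/122, 42/61)
obs 8: x=-1 → posterior Normal(-39/136, 21/34)
obs 9: x=3/2 → posterior Normal(-3/25, 14/25)
obs 10: x=0 → posterior Normal(-9/82, 21/41)
obs 11: x=-1 → posterior Normal(-16/89, 42/89)
obs 12: x=-2 → posterior Normal(-5/16, 7/16)

k = 3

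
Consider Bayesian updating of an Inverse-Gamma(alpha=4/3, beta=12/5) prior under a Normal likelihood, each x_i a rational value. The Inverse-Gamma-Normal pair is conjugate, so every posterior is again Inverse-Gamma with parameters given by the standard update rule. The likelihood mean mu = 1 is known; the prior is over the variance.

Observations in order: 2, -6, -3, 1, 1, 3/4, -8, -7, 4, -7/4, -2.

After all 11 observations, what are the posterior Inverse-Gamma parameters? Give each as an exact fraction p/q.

obs 1: x=2 → posterior Inverse-Gamma(11/6, 29/10)
obs 2: x=-6 → posterior Inverse-Gamma(7/3, 137/5)
obs 3: x=-3 → posterior Inverse-Gamma(17/6, 177/5)
obs 4: x=1 → posterior Inverse-Gamma(10/3, 177/5)
obs 5: x=1 → posterior Inverse-Gamma(23/6, 177/5)
obs 6: x=3/4 → posterior Inverse-Gamma(13/3, 5669/160)
obs 7: x=-8 → posterior Inverse-Gamma(29/6, 12149/160)
obs 8: x=-7 → posterior Inverse-Gamma(16/3, 17269/160)
obs 9: x=4 → posterior Inverse-Gamma(35/6, 17989/160)
obs 10: x=-7/4 → posterior Inverse-Gamma(19/3, 9297/80)
obs 11: x=-2 → posterior Inverse-Gamma(41/6, 9657/80)

alpha=41/6, beta=9657/80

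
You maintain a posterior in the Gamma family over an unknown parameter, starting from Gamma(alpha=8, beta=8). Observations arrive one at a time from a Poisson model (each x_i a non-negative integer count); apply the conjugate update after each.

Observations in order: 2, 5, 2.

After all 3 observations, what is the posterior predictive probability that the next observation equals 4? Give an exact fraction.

816296951026359440165/15335039969789900488704

obs 1: x=2 → posterior Gamma(10, 9)
obs 2: x=5 → posterior Gamma(15, 10)
obs 3: x=2 → posterior Gamma(17, 11)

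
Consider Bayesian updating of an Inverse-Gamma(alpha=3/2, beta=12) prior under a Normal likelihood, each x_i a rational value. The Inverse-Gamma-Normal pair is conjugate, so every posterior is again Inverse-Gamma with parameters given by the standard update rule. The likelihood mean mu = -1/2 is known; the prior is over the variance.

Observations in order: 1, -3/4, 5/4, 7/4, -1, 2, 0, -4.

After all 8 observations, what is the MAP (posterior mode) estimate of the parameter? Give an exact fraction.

855/208

obs 1: x=1 → posterior Inverse-Gamma(2, 105/8)
obs 2: x=-3/4 → posterior Inverse-Gamma(5/2, 421/32)
obs 3: x=5/4 → posterior Inverse-Gamma(3, 235/16)
obs 4: x=7/4 → posterior Inverse-Gamma(7/2, 551/32)
obs 5: x=-1 → posterior Inverse-Gamma(4, 555/32)
obs 6: x=2 → posterior Inverse-Gamma(9/2, 655/32)
obs 7: x=0 → posterior Inverse-Gamma(5, 659/32)
obs 8: x=-4 → posterior Inverse-Gamma(11/2, 855/32)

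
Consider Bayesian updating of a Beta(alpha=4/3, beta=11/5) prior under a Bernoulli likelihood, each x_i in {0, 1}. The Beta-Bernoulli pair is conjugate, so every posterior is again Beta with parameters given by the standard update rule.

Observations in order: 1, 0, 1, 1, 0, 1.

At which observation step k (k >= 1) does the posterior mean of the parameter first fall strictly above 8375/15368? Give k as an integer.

obs 1: x=1 → posterior Beta(7/3, 11/5)
obs 2: x=0 → posterior Beta(7/3, 16/5)
obs 3: x=1 → posterior Beta(10/3, 16/5)
obs 4: x=1 → posterior Beta(13/3, 16/5)
obs 5: x=0 → posterior Beta(13/3, 21/5)
obs 6: x=1 → posterior Beta(16/3, 21/5)

k = 4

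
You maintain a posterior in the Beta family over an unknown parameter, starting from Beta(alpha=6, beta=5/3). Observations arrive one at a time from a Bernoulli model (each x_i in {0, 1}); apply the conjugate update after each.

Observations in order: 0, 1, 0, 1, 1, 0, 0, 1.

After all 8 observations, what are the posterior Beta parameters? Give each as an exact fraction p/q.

alpha=10, beta=17/3

obs 1: x=0 → posterior Beta(6, 8/3)
obs 2: x=1 → posterior Beta(7, 8/3)
obs 3: x=0 → posterior Beta(7, 11/3)
obs 4: x=1 → posterior Beta(8, 11/3)
obs 5: x=1 → posterior Beta(9, 11/3)
obs 6: x=0 → posterior Beta(9, 14/3)
obs 7: x=0 → posterior Beta(9, 17/3)
obs 8: x=1 → posterior Beta(10, 17/3)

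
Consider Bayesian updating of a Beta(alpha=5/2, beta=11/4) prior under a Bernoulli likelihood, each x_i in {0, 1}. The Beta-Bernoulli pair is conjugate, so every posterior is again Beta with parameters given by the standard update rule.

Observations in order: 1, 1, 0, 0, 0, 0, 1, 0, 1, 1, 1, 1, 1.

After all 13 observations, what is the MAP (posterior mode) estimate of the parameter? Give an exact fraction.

38/65

obs 1: x=1 → posterior Beta(7/2, 11/4)
obs 2: x=1 → posterior Beta(9/2, 11/4)
obs 3: x=0 → posterior Beta(9/2, 15/4)
obs 4: x=0 → posterior Beta(9/2, 19/4)
obs 5: x=0 → posterior Beta(9/2, 23/4)
obs 6: x=0 → posterior Beta(9/2, 27/4)
obs 7: x=1 → posterior Beta(11/2, 27/4)
obs 8: x=0 → posterior Beta(11/2, 31/4)
obs 9: x=1 → posterior Beta(13/2, 31/4)
obs 10: x=1 → posterior Beta(15/2, 31/4)
obs 11: x=1 → posterior Beta(17/2, 31/4)
obs 12: x=1 → posterior Beta(19/2, 31/4)
obs 13: x=1 → posterior Beta(21/2, 31/4)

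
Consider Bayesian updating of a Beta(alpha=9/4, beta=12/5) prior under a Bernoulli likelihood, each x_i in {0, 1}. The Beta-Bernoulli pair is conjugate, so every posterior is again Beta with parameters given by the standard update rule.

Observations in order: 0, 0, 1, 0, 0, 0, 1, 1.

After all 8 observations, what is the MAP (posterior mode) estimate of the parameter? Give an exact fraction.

85/213

obs 1: x=0 → posterior Beta(9/4, 17/5)
obs 2: x=0 → posterior Beta(9/4, 22/5)
obs 3: x=1 → posterior Beta(13/4, 22/5)
obs 4: x=0 → posterior Beta(13/4, 27/5)
obs 5: x=0 → posterior Beta(13/4, 32/5)
obs 6: x=0 → posterior Beta(13/4, 37/5)
obs 7: x=1 → posterior Beta(17/4, 37/5)
obs 8: x=1 → posterior Beta(21/4, 37/5)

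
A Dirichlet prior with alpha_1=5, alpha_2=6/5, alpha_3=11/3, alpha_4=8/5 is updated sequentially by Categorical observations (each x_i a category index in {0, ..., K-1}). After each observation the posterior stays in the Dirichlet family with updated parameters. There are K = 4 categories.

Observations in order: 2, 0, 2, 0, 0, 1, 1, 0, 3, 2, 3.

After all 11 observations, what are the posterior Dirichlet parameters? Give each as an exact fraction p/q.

obs 1: x=2 → posterior Dirichlet(5, 6/5, 14/3, 8/5)
obs 2: x=0 → posterior Dirichlet(6, 6/5, 14/3, 8/5)
obs 3: x=2 → posterior Dirichlet(6, 6/5, 17/3, 8/5)
obs 4: x=0 → posterior Dirichlet(7, 6/5, 17/3, 8/5)
obs 5: x=0 → posterior Dirichlet(8, 6/5, 17/3, 8/5)
obs 6: x=1 → posterior Dirichlet(8, 11/5, 17/3, 8/5)
obs 7: x=1 → posterior Dirichlet(8, 16/5, 17/3, 8/5)
obs 8: x=0 → posterior Dirichlet(9, 16/5, 17/3, 8/5)
obs 9: x=3 → posterior Dirichlet(9, 16/5, 17/3, 13/5)
obs 10: x=2 → posterior Dirichlet(9, 16/5, 20/3, 13/5)
obs 11: x=3 → posterior Dirichlet(9, 16/5, 20/3, 18/5)

alpha_1=9, alpha_2=16/5, alpha_3=20/3, alpha_4=18/5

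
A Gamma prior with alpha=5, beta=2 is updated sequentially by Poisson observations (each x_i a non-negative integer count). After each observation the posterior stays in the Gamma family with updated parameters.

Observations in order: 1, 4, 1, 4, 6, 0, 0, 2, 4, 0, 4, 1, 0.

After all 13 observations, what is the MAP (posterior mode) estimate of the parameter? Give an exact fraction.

obs 1: x=1 → posterior Gamma(6, 3)
obs 2: x=4 → posterior Gamma(10, 4)
obs 3: x=1 → posterior Gamma(11, 5)
obs 4: x=4 → posterior Gamma(15, 6)
obs 5: x=6 → posterior Gamma(21, 7)
obs 6: x=0 → posterior Gamma(21, 8)
obs 7: x=0 → posterior Gamma(21, 9)
obs 8: x=2 → posterior Gamma(23, 10)
obs 9: x=4 → posterior Gamma(27, 11)
obs 10: x=0 → posterior Gamma(27, 12)
obs 11: x=4 → posterior Gamma(31, 13)
obs 12: x=1 → posterior Gamma(32, 14)
obs 13: x=0 → posterior Gamma(32, 15)

31/15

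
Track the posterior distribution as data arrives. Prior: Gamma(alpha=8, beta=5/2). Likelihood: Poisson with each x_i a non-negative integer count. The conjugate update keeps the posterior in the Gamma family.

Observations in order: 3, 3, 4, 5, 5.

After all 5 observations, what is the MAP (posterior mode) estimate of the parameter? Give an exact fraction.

obs 1: x=3 → posterior Gamma(11, 7/2)
obs 2: x=3 → posterior Gamma(14, 9/2)
obs 3: x=4 → posterior Gamma(18, 11/2)
obs 4: x=5 → posterior Gamma(23, 13/2)
obs 5: x=5 → posterior Gamma(28, 15/2)

18/5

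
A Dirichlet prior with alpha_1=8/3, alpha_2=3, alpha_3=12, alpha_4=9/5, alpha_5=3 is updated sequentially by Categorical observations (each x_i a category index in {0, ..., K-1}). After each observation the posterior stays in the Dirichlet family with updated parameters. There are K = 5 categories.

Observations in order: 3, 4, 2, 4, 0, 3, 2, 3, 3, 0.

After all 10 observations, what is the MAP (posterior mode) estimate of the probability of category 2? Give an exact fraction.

obs 1: x=3 → posterior Dirichlet(8/3, 3, 12, 14/5, 3)
obs 2: x=4 → posterior Dirichlet(8/3, 3, 12, 14/5, 4)
obs 3: x=2 → posterior Dirichlet(8/3, 3, 13, 14/5, 4)
obs 4: x=4 → posterior Dirichlet(8/3, 3, 13, 14/5, 5)
obs 5: x=0 → posterior Dirichlet(11/3, 3, 13, 14/5, 5)
obs 6: x=3 → posterior Dirichlet(11/3, 3, 13, 19/5, 5)
obs 7: x=2 → posterior Dirichlet(11/3, 3, 14, 19/5, 5)
obs 8: x=3 → posterior Dirichlet(11/3, 3, 14, 24/5, 5)
obs 9: x=3 → posterior Dirichlet(11/3, 3, 14, 29/5, 5)
obs 10: x=0 → posterior Dirichlet(14/3, 3, 14, 29/5, 5)

195/412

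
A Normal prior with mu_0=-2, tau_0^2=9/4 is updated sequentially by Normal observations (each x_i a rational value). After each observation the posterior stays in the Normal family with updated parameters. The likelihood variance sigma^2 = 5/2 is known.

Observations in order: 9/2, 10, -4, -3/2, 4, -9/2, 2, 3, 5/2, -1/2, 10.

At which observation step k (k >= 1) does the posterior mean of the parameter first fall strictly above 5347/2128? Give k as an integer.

k = 2

obs 1: x=9/2 → posterior Normal(41/38, 45/38)
obs 2: x=10 → posterior Normal(221/56, 45/56)
obs 3: x=-4 → posterior Normal(149/74, 45/74)
obs 4: x=-3/2 → posterior Normal(61/46, 45/92)
obs 5: x=4 → posterior Normal(97/55, 9/22)
obs 6: x=-9/2 → posterior Normal(113/128, 45/128)
obs 7: x=2 → posterior Normal(149/146, 45/146)
obs 8: x=3 → posterior Normal(203/164, 45/164)
obs 9: x=5/2 → posterior Normal(124/91, 45/182)
obs 10: x=-1/2 → posterior Normal(239/200, 9/40)
obs 11: x=10 → posterior Normal(419/218, 45/218)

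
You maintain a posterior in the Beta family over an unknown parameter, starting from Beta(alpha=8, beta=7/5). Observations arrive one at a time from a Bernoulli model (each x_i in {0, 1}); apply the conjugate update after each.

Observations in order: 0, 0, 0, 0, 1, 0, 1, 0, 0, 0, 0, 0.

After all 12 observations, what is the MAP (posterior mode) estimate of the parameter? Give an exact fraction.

45/97

obs 1: x=0 → posterior Beta(8, 12/5)
obs 2: x=0 → posterior Beta(8, 17/5)
obs 3: x=0 → posterior Beta(8, 22/5)
obs 4: x=0 → posterior Beta(8, 27/5)
obs 5: x=1 → posterior Beta(9, 27/5)
obs 6: x=0 → posterior Beta(9, 32/5)
obs 7: x=1 → posterior Beta(10, 32/5)
obs 8: x=0 → posterior Beta(10, 37/5)
obs 9: x=0 → posterior Beta(10, 42/5)
obs 10: x=0 → posterior Beta(10, 47/5)
obs 11: x=0 → posterior Beta(10, 52/5)
obs 12: x=0 → posterior Beta(10, 57/5)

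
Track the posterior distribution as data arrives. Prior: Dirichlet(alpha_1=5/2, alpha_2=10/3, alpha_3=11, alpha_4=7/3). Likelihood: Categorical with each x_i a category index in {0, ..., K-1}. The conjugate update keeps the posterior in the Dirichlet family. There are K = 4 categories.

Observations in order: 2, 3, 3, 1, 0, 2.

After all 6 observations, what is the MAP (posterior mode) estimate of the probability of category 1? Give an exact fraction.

obs 1: x=2 → posterior Dirichlet(5/2, 10/3, 12, 7/3)
obs 2: x=3 → posterior Dirichlet(5/2, 10/3, 12, 10/3)
obs 3: x=3 → posterior Dirichlet(5/2, 10/3, 12, 13/3)
obs 4: x=1 → posterior Dirichlet(5/2, 13/3, 12, 13/3)
obs 5: x=0 → posterior Dirichlet(7/2, 13/3, 12, 13/3)
obs 6: x=2 → posterior Dirichlet(7/2, 13/3, 13, 13/3)

20/127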